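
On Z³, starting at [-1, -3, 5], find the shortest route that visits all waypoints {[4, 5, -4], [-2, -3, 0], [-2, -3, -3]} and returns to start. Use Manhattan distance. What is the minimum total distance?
46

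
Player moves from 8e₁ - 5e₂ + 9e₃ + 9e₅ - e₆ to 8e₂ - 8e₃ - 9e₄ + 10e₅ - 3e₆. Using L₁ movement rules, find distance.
50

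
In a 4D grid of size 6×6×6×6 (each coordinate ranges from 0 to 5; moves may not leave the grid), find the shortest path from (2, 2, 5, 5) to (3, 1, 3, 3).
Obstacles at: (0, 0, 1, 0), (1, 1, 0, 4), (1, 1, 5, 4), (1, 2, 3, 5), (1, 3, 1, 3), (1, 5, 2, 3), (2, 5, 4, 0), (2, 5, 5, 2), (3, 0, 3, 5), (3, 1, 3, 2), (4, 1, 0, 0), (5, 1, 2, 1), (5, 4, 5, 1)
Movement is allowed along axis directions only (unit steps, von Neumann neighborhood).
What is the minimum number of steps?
6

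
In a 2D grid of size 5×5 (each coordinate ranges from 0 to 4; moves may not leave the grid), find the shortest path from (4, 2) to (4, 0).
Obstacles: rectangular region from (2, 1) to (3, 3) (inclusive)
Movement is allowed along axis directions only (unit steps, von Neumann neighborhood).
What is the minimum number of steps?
2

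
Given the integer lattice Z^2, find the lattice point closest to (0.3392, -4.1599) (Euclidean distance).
(0, -4)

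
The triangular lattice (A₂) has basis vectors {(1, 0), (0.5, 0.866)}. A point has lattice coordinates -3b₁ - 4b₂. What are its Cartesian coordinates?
(-5, -3.464)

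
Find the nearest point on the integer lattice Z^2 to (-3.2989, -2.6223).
(-3, -3)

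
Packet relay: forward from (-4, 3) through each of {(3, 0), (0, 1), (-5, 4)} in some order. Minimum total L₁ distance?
14
(one optimal route: (-4, 3) → (-5, 4) → (0, 1) → (3, 0))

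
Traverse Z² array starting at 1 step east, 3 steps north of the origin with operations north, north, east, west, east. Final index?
(2, 5)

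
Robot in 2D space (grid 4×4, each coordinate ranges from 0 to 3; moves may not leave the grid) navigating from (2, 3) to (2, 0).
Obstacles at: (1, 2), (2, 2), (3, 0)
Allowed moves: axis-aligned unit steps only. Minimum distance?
5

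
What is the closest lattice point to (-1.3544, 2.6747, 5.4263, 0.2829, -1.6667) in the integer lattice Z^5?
(-1, 3, 5, 0, -2)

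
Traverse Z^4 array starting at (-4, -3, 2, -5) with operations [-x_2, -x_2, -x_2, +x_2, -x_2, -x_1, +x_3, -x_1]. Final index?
(-6, -6, 3, -5)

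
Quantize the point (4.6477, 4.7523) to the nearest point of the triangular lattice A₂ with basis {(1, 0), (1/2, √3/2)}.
(4.5, 4.33)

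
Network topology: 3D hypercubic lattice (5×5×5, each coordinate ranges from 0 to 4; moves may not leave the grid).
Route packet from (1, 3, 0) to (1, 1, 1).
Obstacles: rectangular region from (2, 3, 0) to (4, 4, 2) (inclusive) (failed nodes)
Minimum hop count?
3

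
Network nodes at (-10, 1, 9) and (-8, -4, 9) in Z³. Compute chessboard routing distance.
5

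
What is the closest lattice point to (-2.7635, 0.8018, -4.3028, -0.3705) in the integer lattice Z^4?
(-3, 1, -4, 0)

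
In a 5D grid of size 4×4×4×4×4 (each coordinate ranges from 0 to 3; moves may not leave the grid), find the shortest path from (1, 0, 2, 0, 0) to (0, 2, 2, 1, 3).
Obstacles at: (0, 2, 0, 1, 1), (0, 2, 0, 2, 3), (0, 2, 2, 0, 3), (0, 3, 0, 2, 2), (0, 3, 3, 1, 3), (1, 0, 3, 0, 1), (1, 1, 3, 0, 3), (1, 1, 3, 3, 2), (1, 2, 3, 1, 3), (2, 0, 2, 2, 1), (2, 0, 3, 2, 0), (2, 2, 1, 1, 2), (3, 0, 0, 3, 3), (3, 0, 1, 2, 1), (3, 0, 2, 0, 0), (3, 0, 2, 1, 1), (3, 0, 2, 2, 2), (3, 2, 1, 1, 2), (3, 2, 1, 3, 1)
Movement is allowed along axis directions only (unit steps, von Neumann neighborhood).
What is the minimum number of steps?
7
(one shortest path: (1, 0, 2, 0, 0) → (0, 0, 2, 0, 0) → (0, 1, 2, 0, 0) → (0, 2, 2, 0, 0) → (0, 2, 2, 1, 0) → (0, 2, 2, 1, 1) → (0, 2, 2, 1, 2) → (0, 2, 2, 1, 3))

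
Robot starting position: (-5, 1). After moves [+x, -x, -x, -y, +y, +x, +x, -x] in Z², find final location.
(-5, 1)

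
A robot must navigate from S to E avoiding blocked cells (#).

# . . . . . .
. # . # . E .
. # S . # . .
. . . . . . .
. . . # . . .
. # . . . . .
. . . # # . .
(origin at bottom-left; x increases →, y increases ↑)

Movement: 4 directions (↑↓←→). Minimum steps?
6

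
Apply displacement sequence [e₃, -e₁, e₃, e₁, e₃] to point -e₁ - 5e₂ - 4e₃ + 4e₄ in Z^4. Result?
(-1, -5, -1, 4)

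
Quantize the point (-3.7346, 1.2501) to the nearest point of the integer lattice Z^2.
(-4, 1)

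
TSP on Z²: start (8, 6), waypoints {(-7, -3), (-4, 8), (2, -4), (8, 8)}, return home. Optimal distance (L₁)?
54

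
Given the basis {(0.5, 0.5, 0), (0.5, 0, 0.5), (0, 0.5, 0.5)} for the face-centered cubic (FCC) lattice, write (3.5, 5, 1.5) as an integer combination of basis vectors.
7b₁ + 3b₃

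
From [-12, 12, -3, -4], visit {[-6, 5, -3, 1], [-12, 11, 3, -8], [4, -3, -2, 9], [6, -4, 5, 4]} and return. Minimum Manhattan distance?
118
(one optimal route: (-12, 12, -3, -4) → (-6, 5, -3, 1) → (4, -3, -2, 9) → (6, -4, 5, 4) → (-12, 11, 3, -8) → (-12, 12, -3, -4))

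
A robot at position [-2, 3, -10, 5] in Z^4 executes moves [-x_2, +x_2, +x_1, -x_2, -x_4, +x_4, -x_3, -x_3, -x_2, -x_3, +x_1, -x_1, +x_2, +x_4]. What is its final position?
(-1, 2, -13, 6)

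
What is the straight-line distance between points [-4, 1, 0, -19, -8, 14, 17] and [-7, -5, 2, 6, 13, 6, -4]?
40.2492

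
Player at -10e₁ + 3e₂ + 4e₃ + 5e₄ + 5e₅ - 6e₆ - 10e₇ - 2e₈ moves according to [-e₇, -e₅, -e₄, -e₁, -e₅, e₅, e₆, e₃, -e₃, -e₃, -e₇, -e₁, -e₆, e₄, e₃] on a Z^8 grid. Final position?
(-12, 3, 4, 5, 4, -6, -12, -2)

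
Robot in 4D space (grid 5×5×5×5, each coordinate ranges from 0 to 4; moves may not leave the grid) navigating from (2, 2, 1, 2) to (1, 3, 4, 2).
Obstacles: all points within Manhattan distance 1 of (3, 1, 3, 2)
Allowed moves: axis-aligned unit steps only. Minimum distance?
5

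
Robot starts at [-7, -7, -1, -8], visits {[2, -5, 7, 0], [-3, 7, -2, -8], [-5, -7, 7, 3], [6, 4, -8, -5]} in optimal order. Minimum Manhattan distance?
85
(one optimal route: (-7, -7, -1, -8) → (-3, 7, -2, -8) → (6, 4, -8, -5) → (2, -5, 7, 0) → (-5, -7, 7, 3))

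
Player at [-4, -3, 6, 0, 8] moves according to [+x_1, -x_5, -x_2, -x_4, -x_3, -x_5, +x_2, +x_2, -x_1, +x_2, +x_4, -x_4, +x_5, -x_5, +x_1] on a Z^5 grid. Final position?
(-3, -1, 5, -1, 6)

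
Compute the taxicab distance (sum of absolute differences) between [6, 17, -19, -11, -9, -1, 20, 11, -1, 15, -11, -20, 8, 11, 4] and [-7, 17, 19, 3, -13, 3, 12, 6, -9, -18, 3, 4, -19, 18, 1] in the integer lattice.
202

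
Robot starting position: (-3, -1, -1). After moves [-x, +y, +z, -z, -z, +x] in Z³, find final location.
(-3, 0, -2)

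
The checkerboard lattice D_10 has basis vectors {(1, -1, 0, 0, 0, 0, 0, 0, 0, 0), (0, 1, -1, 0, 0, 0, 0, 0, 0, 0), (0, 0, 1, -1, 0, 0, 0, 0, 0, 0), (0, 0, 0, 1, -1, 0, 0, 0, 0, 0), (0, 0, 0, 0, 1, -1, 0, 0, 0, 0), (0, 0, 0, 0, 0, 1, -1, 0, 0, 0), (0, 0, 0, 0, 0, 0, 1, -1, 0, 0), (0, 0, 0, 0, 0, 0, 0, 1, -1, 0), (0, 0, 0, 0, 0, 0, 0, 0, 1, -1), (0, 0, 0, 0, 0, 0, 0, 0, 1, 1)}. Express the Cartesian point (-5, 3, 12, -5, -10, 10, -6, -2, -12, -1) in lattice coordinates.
-5b₁ - 2b₂ + 10b₃ + 5b₄ - 5b₅ + 5b₆ - b₇ - 3b₈ - 7b₉ - 8b₁₀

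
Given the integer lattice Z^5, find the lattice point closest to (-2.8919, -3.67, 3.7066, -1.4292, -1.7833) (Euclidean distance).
(-3, -4, 4, -1, -2)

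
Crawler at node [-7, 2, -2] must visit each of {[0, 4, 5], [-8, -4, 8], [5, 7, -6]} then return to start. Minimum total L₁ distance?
76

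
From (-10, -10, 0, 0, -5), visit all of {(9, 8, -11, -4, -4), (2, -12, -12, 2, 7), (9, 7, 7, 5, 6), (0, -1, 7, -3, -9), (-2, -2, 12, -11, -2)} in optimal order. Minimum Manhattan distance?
186
(one optimal route: (-10, -10, 0, 0, -5) → (2, -12, -12, 2, 7) → (9, 8, -11, -4, -4) → (9, 7, 7, 5, 6) → (0, -1, 7, -3, -9) → (-2, -2, 12, -11, -2))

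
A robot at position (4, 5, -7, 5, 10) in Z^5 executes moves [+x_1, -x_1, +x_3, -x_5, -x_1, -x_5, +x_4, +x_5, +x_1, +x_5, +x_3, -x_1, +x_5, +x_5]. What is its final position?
(3, 5, -5, 6, 12)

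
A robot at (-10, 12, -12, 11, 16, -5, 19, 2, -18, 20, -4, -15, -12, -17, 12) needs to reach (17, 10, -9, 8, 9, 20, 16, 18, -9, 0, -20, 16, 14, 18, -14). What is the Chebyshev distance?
35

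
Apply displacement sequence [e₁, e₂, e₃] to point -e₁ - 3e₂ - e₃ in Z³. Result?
(0, -2, 0)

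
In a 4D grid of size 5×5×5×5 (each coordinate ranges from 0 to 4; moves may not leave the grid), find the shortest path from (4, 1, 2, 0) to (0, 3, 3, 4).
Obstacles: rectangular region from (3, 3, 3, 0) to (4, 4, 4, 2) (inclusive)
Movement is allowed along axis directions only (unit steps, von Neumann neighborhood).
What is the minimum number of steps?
11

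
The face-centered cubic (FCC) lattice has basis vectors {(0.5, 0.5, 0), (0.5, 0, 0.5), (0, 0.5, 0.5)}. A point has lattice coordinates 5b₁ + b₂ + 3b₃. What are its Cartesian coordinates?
(3, 4, 2)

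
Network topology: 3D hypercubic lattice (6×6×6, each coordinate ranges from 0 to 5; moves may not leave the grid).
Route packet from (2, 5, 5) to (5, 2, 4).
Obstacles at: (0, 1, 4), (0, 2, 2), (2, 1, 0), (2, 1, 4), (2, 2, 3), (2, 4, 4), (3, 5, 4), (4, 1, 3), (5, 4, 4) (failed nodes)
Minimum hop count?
7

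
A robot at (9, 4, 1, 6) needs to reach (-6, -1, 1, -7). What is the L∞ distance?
15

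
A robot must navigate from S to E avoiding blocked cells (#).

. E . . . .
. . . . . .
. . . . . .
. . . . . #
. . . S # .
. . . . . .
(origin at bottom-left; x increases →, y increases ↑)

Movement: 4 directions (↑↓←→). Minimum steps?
6
(one shortest path: (3, 1) → (2, 1) → (1, 1) → (1, 2) → (1, 3) → (1, 4) → (1, 5))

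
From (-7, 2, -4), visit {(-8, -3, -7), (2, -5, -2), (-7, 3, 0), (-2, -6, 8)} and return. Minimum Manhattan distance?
68
(one optimal route: (-7, 2, -4) → (-8, -3, -7) → (2, -5, -2) → (-2, -6, 8) → (-7, 3, 0) → (-7, 2, -4))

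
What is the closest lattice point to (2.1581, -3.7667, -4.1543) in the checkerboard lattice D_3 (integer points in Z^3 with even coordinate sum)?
(2, -4, -4)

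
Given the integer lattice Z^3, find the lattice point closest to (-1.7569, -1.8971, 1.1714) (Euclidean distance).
(-2, -2, 1)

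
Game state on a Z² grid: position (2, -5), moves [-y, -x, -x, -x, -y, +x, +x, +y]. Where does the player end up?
(1, -6)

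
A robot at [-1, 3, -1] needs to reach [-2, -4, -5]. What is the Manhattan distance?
12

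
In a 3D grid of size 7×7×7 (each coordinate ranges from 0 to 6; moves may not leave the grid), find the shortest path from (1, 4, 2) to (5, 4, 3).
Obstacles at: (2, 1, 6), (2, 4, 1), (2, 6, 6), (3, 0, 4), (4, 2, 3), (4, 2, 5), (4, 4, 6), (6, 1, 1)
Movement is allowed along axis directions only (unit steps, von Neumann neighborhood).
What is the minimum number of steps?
5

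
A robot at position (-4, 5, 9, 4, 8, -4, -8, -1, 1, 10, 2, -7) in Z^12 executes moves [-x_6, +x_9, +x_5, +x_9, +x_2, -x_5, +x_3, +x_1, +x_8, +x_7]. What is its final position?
(-3, 6, 10, 4, 8, -5, -7, 0, 3, 10, 2, -7)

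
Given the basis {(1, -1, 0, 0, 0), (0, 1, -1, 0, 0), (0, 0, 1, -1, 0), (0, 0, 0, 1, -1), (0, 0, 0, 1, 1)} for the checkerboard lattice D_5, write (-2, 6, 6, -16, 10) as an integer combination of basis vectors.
-2b₁ + 4b₂ + 10b₃ - 8b₄ + 2b₅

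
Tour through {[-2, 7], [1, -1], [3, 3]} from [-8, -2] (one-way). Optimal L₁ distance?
25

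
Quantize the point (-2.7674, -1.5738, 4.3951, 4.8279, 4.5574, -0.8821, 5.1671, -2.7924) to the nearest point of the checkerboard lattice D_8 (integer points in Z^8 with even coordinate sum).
(-3, -2, 4, 5, 5, -1, 5, -3)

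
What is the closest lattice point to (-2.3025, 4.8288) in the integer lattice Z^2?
(-2, 5)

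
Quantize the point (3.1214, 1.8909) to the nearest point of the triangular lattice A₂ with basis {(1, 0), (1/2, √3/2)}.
(3, 1.732)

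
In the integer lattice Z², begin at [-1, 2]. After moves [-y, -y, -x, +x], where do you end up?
(-1, 0)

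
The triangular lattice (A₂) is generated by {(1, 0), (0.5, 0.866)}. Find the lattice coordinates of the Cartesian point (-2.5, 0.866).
-3b₁ + b₂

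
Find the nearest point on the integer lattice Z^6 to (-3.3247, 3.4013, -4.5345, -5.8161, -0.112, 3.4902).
(-3, 3, -5, -6, 0, 3)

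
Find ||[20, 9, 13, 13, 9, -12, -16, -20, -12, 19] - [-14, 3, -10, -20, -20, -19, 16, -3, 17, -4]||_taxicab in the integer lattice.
233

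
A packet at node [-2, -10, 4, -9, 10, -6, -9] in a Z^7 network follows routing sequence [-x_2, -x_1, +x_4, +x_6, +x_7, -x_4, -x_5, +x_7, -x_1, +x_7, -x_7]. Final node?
(-4, -11, 4, -9, 9, -5, -7)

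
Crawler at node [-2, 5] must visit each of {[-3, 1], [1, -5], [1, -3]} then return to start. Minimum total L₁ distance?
28
(one optimal route: (-2, 5) → (-3, 1) → (1, -5) → (1, -3) → (-2, 5))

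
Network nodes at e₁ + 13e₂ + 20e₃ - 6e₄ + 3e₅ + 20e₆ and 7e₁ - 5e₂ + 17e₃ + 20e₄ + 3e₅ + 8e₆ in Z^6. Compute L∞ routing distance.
26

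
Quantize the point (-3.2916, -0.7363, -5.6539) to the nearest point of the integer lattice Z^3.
(-3, -1, -6)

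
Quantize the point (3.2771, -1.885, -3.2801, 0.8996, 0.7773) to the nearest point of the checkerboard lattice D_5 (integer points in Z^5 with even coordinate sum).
(3, -2, -3, 1, 1)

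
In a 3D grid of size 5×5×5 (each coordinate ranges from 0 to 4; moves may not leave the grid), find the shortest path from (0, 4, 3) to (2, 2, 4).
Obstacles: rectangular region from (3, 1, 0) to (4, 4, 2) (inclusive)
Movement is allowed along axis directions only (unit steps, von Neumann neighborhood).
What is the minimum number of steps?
5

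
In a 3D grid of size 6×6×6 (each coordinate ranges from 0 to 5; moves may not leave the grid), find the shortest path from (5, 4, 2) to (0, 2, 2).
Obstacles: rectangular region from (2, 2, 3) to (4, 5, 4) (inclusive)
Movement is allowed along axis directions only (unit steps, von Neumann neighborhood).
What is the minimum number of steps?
7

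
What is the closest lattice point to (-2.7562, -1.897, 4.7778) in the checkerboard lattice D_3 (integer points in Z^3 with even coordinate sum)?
(-3, -2, 5)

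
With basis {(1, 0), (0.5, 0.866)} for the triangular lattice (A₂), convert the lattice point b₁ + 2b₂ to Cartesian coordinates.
(2, 1.732)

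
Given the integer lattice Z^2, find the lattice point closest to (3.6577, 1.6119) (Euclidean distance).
(4, 2)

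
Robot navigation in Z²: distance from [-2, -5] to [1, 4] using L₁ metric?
12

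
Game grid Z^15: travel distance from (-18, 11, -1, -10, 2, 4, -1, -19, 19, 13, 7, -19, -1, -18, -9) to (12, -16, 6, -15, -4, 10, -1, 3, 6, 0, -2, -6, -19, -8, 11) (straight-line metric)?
60.5888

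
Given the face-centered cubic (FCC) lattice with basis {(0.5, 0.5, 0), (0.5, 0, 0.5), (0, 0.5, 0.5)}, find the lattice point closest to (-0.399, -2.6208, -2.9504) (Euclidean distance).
(-0.5, -2.5, -3)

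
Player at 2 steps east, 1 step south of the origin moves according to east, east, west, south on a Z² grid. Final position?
(3, -2)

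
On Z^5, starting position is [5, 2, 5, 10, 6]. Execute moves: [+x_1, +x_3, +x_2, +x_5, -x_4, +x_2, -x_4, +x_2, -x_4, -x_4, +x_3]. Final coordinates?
(6, 5, 7, 6, 7)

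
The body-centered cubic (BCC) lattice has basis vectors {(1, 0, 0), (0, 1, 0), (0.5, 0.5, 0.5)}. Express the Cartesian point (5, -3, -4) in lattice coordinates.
9b₁ + b₂ - 8b₃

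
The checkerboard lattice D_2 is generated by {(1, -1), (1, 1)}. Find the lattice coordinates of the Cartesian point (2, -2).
2b₁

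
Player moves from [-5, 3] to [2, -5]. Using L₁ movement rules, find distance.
15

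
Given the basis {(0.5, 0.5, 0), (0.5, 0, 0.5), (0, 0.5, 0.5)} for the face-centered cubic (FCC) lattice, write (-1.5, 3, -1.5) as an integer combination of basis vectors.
3b₁ - 6b₂ + 3b₃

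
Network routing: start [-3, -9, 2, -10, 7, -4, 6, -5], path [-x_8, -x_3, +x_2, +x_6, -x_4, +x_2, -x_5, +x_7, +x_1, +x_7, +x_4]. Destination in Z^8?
(-2, -7, 1, -10, 6, -3, 8, -6)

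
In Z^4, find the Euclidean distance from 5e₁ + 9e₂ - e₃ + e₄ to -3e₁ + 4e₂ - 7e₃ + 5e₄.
11.8743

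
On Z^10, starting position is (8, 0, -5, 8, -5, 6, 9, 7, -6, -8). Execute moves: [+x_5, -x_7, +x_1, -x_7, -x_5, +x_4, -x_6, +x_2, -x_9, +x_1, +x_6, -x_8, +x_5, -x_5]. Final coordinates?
(10, 1, -5, 9, -5, 6, 7, 6, -7, -8)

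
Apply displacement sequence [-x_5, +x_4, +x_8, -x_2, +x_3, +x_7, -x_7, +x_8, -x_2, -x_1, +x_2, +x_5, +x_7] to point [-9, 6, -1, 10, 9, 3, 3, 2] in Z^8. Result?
(-10, 5, 0, 11, 9, 3, 4, 4)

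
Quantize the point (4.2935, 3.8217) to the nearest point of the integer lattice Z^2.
(4, 4)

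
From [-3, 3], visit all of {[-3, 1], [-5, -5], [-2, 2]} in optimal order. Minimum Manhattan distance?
12
(one optimal route: (-3, 3) → (-2, 2) → (-3, 1) → (-5, -5))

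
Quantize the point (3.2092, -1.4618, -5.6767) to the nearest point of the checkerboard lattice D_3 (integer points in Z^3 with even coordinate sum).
(3, -1, -6)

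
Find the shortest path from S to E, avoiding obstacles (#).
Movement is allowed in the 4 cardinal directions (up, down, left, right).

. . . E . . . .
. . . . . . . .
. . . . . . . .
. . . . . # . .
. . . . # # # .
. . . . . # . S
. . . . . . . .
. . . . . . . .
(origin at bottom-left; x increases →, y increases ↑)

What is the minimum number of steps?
9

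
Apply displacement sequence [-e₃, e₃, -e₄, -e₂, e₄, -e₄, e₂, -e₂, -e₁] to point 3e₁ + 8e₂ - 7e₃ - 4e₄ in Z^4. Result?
(2, 7, -7, -5)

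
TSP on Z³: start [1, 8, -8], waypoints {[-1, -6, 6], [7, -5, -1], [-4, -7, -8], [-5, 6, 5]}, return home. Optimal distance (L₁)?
94
(one optimal route: (1, 8, -8) → (-4, -7, -8) → (7, -5, -1) → (-1, -6, 6) → (-5, 6, 5) → (1, 8, -8))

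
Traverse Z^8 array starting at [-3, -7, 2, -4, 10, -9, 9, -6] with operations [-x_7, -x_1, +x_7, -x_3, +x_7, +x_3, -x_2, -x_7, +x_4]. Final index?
(-4, -8, 2, -3, 10, -9, 9, -6)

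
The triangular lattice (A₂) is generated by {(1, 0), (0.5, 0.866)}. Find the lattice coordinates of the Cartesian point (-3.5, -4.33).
-b₁ - 5b₂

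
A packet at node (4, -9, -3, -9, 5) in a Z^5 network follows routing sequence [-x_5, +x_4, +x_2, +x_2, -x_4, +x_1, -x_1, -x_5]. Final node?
(4, -7, -3, -9, 3)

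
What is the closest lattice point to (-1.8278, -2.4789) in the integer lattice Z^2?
(-2, -2)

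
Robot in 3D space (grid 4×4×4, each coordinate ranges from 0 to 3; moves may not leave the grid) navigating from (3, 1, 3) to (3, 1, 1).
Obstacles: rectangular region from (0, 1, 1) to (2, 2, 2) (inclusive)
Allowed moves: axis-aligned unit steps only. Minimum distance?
2
(one shortest path: (3, 1, 3) → (3, 1, 2) → (3, 1, 1))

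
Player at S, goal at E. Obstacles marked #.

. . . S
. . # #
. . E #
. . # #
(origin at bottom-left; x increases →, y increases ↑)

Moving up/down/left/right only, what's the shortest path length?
5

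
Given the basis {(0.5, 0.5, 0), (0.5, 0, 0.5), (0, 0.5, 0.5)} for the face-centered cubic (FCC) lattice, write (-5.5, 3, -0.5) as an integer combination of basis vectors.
-2b₁ - 9b₂ + 8b₃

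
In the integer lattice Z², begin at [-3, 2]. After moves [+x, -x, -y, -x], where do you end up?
(-4, 1)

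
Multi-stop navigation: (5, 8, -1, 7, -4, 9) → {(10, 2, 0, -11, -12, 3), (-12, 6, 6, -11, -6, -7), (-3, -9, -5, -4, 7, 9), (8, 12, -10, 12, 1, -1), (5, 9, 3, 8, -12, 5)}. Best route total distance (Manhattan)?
233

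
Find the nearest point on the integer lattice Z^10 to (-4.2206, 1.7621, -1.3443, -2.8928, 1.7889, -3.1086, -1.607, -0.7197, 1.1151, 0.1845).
(-4, 2, -1, -3, 2, -3, -2, -1, 1, 0)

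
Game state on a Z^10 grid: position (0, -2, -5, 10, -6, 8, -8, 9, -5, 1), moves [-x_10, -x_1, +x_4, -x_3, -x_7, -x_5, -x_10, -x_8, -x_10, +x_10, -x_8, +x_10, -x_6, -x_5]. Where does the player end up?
(-1, -2, -6, 11, -8, 7, -9, 7, -5, 0)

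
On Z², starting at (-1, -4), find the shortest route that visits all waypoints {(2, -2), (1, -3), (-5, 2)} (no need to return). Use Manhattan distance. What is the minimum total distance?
16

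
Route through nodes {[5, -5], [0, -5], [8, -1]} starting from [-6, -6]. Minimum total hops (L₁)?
19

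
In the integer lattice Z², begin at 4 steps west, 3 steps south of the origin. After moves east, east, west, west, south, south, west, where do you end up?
(-5, -5)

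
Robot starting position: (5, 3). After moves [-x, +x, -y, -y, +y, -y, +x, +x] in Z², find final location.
(7, 1)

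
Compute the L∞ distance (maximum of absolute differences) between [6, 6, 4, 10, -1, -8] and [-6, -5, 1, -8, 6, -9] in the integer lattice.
18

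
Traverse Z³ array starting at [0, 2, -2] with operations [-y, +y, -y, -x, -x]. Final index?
(-2, 1, -2)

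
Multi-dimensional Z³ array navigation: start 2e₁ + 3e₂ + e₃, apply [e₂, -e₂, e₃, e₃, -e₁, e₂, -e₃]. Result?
(1, 4, 2)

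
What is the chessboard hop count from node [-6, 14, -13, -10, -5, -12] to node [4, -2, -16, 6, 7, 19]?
31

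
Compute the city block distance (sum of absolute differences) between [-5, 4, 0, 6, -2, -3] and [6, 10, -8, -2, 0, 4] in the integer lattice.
42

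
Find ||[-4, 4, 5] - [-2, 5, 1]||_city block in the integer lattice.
7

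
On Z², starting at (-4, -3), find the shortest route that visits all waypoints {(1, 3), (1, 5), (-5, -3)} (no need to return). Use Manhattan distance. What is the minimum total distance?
15
(one optimal route: (-4, -3) → (-5, -3) → (1, 3) → (1, 5))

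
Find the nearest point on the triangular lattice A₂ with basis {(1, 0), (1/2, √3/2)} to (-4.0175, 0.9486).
(-4.5, 0.866)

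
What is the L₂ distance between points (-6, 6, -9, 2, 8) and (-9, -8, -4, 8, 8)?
16.3095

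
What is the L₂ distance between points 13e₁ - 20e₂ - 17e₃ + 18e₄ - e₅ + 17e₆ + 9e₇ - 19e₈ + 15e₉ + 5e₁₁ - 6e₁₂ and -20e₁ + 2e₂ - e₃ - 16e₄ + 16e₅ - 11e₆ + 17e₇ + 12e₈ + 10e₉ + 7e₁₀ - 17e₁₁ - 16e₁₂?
75.7694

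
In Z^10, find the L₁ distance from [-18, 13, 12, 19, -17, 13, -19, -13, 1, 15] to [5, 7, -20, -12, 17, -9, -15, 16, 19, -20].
234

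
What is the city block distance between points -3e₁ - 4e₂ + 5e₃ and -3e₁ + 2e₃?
7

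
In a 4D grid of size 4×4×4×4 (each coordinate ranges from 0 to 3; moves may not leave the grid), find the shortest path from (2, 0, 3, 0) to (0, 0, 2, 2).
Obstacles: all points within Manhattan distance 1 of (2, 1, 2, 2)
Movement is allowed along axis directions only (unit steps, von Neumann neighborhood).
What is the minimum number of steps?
5
(one shortest path: (2, 0, 3, 0) → (1, 0, 3, 0) → (0, 0, 3, 0) → (0, 0, 2, 0) → (0, 0, 2, 1) → (0, 0, 2, 2))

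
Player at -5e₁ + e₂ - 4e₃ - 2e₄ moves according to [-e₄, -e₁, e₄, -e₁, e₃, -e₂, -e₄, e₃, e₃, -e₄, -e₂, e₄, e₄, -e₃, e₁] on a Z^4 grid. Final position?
(-6, -1, -2, -2)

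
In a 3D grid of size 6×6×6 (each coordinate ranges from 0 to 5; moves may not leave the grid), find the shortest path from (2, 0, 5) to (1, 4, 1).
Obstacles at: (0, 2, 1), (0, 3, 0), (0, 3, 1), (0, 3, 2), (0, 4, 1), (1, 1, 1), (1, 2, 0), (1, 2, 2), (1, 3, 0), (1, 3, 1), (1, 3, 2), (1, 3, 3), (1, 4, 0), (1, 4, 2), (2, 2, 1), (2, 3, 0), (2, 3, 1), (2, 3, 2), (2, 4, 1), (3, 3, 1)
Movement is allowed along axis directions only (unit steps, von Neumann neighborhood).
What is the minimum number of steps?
11
(one shortest path: (2, 0, 5) → (1, 0, 5) → (1, 1, 5) → (1, 2, 5) → (1, 3, 5) → (1, 4, 5) → (1, 5, 5) → (1, 5, 4) → (1, 5, 3) → (1, 5, 2) → (1, 5, 1) → (1, 4, 1))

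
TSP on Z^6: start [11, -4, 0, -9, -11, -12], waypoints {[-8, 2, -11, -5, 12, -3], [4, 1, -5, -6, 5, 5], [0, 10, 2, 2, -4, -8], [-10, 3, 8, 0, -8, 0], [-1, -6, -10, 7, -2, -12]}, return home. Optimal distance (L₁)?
264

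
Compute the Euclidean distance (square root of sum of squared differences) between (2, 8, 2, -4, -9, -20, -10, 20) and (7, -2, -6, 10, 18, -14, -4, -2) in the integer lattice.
40.8656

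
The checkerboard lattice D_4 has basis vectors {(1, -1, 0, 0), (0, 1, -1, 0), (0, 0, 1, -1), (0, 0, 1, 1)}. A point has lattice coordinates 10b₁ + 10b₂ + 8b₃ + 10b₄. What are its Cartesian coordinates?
(10, 0, 8, 2)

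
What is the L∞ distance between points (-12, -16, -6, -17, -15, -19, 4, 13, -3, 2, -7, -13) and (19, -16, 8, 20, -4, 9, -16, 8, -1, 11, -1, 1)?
37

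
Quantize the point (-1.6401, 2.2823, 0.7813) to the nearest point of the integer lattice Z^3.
(-2, 2, 1)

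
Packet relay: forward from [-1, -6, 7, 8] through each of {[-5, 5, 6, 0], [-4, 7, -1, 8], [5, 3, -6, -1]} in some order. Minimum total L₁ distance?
67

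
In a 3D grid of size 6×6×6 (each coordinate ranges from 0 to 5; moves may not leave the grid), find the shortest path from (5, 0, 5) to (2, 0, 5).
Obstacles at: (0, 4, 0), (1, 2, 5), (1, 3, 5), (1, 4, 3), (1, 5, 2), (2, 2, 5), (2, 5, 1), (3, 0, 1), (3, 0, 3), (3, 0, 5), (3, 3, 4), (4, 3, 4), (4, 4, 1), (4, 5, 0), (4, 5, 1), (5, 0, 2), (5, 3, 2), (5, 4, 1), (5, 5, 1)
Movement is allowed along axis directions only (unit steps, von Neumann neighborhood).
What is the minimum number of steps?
5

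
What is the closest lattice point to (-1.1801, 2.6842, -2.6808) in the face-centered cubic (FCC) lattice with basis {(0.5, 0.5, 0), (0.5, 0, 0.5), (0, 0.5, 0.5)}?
(-1, 2.5, -2.5)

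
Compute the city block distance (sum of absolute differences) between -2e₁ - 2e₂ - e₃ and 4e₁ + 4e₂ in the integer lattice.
13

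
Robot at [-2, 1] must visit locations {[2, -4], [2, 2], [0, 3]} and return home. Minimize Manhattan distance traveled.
22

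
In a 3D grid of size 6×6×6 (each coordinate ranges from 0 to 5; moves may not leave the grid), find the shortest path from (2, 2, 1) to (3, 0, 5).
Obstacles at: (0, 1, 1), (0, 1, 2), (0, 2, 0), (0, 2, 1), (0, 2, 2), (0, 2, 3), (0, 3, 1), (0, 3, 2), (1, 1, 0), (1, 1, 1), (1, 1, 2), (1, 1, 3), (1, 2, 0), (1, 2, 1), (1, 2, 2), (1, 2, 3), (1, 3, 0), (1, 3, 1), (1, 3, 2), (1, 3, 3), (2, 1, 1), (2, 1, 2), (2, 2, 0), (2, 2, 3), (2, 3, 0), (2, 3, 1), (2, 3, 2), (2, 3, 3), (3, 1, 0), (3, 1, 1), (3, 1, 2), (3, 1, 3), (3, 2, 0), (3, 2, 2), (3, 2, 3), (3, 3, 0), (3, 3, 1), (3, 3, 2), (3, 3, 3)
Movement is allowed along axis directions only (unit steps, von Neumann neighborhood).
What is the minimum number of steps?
9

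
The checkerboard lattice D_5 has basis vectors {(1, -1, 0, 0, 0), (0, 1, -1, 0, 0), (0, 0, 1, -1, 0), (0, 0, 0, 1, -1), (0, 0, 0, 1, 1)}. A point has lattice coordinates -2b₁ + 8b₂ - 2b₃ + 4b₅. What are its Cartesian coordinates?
(-2, 10, -10, 6, 4)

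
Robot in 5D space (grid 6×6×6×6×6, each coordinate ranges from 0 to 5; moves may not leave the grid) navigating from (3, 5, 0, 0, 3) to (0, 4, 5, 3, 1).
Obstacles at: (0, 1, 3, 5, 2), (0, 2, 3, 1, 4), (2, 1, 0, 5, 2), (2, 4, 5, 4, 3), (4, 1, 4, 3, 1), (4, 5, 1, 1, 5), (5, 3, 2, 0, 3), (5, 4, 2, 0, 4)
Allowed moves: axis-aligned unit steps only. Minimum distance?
14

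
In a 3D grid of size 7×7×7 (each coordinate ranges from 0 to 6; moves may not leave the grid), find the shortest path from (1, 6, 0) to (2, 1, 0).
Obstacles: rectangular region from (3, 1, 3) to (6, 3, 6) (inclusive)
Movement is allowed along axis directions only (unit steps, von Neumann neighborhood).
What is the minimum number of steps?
6
(one shortest path: (1, 6, 0) → (2, 6, 0) → (2, 5, 0) → (2, 4, 0) → (2, 3, 0) → (2, 2, 0) → (2, 1, 0))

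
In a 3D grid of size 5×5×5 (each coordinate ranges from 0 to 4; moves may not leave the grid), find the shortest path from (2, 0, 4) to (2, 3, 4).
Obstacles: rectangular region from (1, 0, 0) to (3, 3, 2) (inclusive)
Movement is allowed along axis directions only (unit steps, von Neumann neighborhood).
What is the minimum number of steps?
3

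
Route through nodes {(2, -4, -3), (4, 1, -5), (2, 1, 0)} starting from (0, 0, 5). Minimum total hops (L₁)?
24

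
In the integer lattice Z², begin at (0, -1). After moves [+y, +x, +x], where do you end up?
(2, 0)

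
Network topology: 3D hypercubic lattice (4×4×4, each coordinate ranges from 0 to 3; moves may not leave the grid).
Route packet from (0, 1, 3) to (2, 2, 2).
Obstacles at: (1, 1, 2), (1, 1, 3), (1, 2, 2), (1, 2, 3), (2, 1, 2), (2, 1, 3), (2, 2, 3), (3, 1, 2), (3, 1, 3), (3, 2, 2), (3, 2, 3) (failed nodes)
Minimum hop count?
6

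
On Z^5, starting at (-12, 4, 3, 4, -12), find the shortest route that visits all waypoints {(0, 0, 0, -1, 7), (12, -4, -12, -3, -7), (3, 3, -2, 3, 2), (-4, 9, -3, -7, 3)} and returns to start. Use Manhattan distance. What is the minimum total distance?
188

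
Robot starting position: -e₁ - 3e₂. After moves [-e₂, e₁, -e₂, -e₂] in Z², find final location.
(0, -6)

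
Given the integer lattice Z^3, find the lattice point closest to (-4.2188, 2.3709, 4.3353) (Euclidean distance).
(-4, 2, 4)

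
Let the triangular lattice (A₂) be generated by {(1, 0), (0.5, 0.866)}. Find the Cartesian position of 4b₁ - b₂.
(3.5, -0.866)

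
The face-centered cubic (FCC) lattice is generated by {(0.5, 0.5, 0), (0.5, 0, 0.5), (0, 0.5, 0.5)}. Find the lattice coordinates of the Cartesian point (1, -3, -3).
b₁ + b₂ - 7b₃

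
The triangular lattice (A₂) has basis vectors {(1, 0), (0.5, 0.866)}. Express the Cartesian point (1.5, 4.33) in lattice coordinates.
-b₁ + 5b₂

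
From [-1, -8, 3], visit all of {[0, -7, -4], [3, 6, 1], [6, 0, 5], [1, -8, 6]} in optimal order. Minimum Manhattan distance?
48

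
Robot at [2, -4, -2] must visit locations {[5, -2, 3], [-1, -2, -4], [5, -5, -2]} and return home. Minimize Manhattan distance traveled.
32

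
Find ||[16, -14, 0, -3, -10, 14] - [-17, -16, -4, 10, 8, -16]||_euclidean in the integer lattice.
50.02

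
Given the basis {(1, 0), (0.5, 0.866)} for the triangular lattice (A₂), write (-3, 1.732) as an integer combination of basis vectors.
-4b₁ + 2b₂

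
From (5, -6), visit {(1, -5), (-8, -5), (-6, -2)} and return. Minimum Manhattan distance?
34
(one optimal route: (5, -6) → (1, -5) → (-8, -5) → (-6, -2) → (5, -6))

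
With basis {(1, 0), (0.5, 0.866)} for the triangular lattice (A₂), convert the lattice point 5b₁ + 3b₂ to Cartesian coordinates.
(6.5, 2.598)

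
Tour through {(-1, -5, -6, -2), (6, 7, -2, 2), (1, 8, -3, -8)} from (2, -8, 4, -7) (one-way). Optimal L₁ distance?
62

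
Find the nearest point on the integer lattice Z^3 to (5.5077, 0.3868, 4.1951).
(6, 0, 4)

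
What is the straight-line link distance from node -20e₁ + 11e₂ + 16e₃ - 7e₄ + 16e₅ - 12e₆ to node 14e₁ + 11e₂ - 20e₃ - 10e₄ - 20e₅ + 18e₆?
68.2422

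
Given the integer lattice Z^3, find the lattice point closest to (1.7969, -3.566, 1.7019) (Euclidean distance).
(2, -4, 2)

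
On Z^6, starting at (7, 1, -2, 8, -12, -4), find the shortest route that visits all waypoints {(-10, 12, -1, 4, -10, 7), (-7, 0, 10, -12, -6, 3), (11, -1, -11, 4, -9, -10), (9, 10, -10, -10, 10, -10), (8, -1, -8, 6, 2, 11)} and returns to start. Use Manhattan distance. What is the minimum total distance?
298
(one optimal route: (7, 1, -2, 8, -12, -4) → (-10, 12, -1, 4, -10, 7) → (-7, 0, 10, -12, -6, 3) → (8, -1, -8, 6, 2, 11) → (9, 10, -10, -10, 10, -10) → (11, -1, -11, 4, -9, -10) → (7, 1, -2, 8, -12, -4))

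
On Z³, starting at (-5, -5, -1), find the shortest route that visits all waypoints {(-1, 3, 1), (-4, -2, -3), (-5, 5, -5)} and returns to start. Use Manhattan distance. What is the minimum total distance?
42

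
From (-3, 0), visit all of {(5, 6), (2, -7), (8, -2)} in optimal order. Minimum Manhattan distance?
34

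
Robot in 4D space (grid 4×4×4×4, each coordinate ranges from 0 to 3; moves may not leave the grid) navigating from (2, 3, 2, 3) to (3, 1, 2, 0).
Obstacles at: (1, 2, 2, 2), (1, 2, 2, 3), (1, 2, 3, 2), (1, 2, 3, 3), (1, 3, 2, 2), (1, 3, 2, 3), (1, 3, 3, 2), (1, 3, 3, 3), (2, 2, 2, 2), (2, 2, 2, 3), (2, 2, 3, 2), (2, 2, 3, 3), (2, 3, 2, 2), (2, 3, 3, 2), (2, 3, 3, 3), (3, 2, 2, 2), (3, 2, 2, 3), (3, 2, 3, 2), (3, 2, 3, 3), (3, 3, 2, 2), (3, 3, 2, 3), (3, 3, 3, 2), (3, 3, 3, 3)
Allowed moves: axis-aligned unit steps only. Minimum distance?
8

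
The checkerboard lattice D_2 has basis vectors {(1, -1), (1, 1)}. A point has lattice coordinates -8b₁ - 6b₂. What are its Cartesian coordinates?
(-14, 2)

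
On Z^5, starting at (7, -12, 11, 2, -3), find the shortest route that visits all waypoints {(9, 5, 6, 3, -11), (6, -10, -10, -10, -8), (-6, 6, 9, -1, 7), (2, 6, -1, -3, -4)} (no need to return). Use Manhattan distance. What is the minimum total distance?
145
(one optimal route: (7, -12, 11, 2, -3) → (9, 5, 6, 3, -11) → (-6, 6, 9, -1, 7) → (2, 6, -1, -3, -4) → (6, -10, -10, -10, -8))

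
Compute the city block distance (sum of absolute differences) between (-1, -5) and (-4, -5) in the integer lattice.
3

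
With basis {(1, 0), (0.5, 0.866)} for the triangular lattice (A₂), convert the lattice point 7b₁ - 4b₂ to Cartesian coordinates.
(5, -3.464)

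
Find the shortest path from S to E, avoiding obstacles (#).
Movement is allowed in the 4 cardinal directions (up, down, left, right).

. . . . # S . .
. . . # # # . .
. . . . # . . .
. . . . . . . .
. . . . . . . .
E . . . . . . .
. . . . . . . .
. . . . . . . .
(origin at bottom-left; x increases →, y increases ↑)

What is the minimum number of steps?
12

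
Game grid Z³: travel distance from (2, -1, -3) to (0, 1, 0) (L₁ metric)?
7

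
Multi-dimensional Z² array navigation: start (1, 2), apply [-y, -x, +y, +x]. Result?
(1, 2)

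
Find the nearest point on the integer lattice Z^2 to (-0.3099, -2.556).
(0, -3)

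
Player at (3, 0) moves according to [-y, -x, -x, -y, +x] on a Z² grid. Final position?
(2, -2)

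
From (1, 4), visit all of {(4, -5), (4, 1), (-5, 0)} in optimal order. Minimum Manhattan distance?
26
(one optimal route: (1, 4) → (4, 1) → (4, -5) → (-5, 0))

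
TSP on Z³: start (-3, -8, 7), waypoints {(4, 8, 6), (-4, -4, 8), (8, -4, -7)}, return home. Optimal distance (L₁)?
86
(one optimal route: (-3, -8, 7) → (4, 8, 6) → (8, -4, -7) → (-4, -4, 8) → (-3, -8, 7))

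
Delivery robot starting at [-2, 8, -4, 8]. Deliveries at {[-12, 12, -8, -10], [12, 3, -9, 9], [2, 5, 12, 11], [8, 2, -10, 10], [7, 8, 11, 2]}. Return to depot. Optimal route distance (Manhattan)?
172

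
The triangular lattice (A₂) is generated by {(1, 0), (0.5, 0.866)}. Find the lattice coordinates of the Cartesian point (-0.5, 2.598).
-2b₁ + 3b₂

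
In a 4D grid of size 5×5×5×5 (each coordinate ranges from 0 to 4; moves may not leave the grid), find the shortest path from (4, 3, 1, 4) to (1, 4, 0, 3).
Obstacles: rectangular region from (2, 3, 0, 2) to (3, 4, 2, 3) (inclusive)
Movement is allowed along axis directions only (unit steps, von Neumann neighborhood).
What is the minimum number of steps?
6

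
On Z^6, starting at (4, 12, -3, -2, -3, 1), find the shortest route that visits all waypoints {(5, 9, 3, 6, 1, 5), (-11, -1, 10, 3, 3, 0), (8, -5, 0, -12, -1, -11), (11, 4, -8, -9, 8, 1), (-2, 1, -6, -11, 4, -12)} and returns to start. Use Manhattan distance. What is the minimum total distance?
234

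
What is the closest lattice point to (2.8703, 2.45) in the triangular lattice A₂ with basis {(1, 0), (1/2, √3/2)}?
(2.5, 2.598)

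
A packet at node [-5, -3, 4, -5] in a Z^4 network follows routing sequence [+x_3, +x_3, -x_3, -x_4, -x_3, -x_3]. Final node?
(-5, -3, 3, -6)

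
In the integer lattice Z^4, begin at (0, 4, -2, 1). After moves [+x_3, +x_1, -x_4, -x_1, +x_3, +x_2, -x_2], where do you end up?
(0, 4, 0, 0)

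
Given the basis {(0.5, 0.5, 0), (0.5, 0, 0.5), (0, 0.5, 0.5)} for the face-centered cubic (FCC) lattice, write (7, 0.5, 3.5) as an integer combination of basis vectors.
4b₁ + 10b₂ - 3b₃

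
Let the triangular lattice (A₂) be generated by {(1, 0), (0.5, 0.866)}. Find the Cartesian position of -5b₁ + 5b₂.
(-2.5, 4.33)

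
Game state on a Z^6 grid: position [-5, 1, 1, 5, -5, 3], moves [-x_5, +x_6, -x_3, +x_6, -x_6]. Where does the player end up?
(-5, 1, 0, 5, -6, 4)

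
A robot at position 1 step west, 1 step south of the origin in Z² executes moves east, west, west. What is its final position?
(-2, -1)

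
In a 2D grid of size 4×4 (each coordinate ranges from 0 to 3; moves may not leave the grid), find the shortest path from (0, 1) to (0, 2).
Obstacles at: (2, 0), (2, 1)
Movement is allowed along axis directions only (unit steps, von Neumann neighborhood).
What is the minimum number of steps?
1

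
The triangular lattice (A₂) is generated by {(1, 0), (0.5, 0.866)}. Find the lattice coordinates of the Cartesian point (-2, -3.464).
-4b₂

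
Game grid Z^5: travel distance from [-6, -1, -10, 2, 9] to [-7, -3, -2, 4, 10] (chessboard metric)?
8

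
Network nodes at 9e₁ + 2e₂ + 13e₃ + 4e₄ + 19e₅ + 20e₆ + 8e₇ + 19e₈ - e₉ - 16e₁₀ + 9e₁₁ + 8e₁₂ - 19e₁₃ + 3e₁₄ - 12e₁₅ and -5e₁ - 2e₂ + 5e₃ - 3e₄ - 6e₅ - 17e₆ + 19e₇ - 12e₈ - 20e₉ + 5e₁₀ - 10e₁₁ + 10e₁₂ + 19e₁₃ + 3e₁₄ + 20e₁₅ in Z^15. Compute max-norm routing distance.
38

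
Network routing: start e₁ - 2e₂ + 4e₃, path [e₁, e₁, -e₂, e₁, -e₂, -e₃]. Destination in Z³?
(4, -4, 3)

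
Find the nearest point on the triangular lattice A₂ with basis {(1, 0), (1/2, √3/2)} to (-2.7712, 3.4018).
(-3, 3.464)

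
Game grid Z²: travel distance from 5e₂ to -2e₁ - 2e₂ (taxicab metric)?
9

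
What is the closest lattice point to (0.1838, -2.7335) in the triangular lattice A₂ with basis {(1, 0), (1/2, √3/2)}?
(0.5, -2.598)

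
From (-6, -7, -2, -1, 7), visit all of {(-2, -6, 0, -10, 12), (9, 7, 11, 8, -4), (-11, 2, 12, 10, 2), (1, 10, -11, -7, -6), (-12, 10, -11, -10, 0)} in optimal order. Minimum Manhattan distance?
176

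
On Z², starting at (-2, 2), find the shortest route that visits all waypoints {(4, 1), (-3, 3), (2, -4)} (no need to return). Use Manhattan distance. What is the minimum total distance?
18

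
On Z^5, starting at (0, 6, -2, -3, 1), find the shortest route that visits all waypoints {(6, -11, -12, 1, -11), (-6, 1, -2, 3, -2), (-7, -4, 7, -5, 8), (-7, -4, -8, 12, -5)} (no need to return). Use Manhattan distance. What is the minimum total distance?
133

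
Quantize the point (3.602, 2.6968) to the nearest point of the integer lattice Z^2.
(4, 3)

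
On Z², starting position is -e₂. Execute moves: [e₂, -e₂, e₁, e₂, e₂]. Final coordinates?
(1, 1)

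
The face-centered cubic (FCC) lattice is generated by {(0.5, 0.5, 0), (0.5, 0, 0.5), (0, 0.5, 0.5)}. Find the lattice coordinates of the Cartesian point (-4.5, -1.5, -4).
-2b₁ - 7b₂ - b₃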